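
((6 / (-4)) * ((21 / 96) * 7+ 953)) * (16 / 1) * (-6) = 274905 / 2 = 137452.50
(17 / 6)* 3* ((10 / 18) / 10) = 17 / 36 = 0.47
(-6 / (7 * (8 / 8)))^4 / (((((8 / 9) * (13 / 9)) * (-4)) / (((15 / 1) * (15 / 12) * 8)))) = -15.77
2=2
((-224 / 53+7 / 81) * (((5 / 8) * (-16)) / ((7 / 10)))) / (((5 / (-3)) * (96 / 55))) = -698225 / 34344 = -20.33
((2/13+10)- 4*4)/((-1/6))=456/13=35.08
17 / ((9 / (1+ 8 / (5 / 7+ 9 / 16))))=17663 / 1287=13.72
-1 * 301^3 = -27270901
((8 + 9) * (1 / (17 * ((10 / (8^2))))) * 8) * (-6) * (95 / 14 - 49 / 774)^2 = -169799946752 / 12231135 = -13882.60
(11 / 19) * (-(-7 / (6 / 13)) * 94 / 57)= 47047 / 3249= 14.48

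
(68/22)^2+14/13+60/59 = 1080978/92807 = 11.65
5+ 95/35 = 54/7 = 7.71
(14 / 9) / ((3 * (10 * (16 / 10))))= 7 / 216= 0.03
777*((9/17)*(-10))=-69930/17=-4113.53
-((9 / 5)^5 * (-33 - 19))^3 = 28949940301564406592 / 30517578125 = 948631643.80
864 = 864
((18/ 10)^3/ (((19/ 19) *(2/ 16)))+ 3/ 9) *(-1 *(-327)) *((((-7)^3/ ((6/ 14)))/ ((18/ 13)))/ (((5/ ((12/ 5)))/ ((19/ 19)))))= -119900931514/ 28125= -4263144.23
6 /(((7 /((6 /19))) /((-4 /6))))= -24 /133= -0.18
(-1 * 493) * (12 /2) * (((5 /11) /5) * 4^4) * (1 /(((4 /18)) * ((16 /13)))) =-251698.91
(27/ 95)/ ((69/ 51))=459/ 2185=0.21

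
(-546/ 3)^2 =33124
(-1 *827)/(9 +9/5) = -4135/54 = -76.57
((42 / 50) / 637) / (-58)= -3 / 131950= -0.00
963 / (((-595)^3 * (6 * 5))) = -321 / 2106448750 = -0.00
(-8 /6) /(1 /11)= -44 /3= -14.67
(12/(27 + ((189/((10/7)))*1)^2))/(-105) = -0.00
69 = 69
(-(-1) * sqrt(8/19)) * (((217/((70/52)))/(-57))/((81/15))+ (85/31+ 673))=64427972 * sqrt(38)/906471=438.14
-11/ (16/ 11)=-121/ 16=-7.56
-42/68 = -21/34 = -0.62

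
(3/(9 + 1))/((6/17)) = 17/20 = 0.85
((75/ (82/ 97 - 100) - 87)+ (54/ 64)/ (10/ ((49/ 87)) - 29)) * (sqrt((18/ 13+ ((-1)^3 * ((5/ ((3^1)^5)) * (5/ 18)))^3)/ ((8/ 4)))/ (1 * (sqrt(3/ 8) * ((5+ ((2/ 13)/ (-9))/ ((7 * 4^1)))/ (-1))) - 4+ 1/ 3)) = -1069947121951 * sqrt(39163557110782)/ 121857045089508000+ 2484958396921 * sqrt(58745335666173)/ 289410482087581500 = 10.86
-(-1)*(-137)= -137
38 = 38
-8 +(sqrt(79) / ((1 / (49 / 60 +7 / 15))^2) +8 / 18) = -68 / 9 +5929* sqrt(79) / 3600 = 7.08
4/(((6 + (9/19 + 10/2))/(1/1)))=38/109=0.35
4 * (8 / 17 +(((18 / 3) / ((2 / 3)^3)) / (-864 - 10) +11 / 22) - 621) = -36850965 / 14858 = -2480.21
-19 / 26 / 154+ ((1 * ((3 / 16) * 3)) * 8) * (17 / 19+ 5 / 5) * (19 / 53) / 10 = 319289 / 1061060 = 0.30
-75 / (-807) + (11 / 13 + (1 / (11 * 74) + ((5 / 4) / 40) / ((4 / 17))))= 195502815 / 182179712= 1.07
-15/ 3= -5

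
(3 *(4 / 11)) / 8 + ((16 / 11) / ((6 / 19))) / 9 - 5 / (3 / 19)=-1675 / 54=-31.02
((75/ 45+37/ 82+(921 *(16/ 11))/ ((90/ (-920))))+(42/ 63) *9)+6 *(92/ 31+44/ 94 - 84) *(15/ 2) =-68252378717/ 3942642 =-17311.33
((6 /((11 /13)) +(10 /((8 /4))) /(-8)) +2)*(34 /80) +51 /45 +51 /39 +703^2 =67845840559 /137280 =494215.04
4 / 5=0.80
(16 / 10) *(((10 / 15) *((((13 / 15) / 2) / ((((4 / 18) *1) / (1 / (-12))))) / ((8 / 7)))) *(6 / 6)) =-91 / 600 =-0.15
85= 85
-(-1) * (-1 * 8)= -8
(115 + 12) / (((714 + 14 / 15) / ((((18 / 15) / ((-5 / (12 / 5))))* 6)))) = -41148 / 67025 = -0.61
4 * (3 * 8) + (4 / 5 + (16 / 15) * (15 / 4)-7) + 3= 96.80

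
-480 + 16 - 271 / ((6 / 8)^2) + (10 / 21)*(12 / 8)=-59539 / 63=-945.06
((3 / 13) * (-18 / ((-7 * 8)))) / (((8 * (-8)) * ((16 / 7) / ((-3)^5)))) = 6561 / 53248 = 0.12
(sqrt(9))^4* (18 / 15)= 486 / 5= 97.20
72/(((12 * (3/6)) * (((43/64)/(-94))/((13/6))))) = -156416/43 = -3637.58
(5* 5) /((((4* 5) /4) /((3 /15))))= 1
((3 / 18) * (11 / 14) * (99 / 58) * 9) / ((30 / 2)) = 1089 / 8120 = 0.13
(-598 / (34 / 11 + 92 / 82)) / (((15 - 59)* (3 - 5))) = -12259 / 7600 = -1.61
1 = 1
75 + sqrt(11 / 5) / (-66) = 75 - sqrt(55) / 330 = 74.98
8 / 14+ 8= 60 / 7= 8.57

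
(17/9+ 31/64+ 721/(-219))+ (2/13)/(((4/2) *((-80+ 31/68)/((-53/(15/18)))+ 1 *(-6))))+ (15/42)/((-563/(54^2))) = -68460008884291/24582091794624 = -2.78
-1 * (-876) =876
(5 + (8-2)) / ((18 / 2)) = 11 / 9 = 1.22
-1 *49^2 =-2401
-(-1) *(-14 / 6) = -7 / 3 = -2.33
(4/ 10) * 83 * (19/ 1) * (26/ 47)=348.95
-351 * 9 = -3159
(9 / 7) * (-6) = -54 / 7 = -7.71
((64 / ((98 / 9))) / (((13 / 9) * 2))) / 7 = 0.29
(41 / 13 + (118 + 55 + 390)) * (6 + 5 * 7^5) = 618541760 / 13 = 47580135.38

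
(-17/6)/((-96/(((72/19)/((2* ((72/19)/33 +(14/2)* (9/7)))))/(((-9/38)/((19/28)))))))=-67507/3840480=-0.02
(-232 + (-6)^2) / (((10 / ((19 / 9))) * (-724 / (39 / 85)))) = 0.03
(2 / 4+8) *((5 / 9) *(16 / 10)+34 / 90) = 323 / 30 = 10.77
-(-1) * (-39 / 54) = -13 / 18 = -0.72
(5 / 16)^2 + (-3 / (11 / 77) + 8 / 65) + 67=769113 / 16640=46.22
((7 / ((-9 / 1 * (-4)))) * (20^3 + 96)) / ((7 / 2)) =4048 / 9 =449.78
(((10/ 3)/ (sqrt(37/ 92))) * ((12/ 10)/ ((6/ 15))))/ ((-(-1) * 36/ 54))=30 * sqrt(851)/ 37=23.65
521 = 521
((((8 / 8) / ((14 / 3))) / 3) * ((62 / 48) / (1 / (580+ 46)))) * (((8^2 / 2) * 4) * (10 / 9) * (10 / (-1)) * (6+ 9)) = -1232126.98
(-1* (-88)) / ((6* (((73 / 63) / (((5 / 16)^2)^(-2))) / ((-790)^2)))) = 1511701610496 / 1825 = 828329649.59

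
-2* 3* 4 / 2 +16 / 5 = -44 / 5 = -8.80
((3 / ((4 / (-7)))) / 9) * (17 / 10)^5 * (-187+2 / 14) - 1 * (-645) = 219264413 / 100000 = 2192.64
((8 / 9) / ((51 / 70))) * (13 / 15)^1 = 1.06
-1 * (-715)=715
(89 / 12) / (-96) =-89 / 1152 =-0.08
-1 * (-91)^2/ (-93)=8281/ 93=89.04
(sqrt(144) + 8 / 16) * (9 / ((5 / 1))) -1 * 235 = -425 / 2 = -212.50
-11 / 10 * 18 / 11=-9 / 5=-1.80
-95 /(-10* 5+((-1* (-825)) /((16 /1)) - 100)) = 304 /315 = 0.97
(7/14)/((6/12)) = 1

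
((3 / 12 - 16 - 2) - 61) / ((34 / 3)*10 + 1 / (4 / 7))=-945 / 1381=-0.68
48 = 48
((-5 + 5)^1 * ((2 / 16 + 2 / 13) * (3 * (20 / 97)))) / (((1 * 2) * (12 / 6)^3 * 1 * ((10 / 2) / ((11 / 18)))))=0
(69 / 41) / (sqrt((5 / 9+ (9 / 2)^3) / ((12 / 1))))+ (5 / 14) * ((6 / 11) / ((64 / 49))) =105 / 704+ 36 * sqrt(39606) / 11767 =0.76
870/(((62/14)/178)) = 1084020/31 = 34968.39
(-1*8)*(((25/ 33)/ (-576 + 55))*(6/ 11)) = 400/ 63041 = 0.01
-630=-630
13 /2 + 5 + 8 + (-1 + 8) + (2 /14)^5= 890773 /33614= 26.50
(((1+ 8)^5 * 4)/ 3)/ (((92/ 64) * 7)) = 1259712/ 161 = 7824.30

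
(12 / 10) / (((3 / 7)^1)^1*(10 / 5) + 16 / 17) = 357 / 535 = 0.67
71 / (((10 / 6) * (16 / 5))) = 213 / 16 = 13.31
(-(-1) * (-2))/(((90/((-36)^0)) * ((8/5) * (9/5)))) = -5/648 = -0.01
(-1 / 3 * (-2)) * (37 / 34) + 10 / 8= 403 / 204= 1.98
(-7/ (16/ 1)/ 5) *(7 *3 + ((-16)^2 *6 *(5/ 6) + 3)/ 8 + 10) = -10717/ 640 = -16.75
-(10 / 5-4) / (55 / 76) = 152 / 55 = 2.76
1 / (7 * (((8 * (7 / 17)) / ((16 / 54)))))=17 / 1323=0.01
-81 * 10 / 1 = -810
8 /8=1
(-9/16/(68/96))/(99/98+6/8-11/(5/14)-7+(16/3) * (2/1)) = 39690/1268149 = 0.03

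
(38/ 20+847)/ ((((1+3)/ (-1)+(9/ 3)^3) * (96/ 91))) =772499/ 22080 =34.99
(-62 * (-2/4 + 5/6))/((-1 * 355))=62/1065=0.06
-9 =-9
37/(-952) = -0.04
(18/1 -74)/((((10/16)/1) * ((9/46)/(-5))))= 20608/9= 2289.78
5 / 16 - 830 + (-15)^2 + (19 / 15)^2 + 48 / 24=-601.08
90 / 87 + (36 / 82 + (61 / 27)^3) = 304365025 / 23403087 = 13.01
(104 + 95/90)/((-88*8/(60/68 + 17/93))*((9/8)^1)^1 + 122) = -796111/4710168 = -0.17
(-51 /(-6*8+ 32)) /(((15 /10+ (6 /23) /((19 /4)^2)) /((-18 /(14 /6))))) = -1270359 /78092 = -16.27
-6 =-6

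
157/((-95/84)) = -13188/95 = -138.82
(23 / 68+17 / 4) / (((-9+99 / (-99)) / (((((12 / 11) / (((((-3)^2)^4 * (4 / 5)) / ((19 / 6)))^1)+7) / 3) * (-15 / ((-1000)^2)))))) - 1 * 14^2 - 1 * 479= -552108136863643 / 817938000000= -675.00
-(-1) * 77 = 77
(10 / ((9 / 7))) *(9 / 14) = 5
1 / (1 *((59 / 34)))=34 / 59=0.58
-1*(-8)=8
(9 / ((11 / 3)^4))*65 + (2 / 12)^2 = 1720501 / 527076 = 3.26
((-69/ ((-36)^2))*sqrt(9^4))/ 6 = -23/ 32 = -0.72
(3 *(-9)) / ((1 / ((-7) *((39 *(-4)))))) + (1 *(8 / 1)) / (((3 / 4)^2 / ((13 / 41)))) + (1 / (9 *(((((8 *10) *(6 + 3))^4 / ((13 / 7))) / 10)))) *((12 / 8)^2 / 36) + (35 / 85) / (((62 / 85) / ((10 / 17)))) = -17254408315601092327109 / 585308713844736000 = -29479.16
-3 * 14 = -42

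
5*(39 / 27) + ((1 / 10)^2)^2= 650009 / 90000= 7.22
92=92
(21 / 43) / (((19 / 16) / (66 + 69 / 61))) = 1375920 / 49837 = 27.61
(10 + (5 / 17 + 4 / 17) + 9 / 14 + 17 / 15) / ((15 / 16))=13.13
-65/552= -0.12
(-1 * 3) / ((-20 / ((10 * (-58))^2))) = 50460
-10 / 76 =-5 / 38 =-0.13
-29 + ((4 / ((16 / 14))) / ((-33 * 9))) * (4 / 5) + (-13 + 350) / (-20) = -45.86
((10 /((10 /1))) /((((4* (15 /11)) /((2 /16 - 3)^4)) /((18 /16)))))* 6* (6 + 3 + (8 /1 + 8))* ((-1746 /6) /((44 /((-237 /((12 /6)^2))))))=868490741115 /1048576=828257.31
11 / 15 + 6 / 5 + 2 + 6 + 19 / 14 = 2371 / 210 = 11.29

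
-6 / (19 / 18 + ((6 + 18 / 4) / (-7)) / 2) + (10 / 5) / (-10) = -1091 / 55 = -19.84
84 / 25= 3.36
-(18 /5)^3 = -5832 /125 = -46.66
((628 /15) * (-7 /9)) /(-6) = 5.43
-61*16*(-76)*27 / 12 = 166896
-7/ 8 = -0.88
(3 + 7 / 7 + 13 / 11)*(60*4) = 13680 / 11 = 1243.64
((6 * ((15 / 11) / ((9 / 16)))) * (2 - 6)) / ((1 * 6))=-320 / 33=-9.70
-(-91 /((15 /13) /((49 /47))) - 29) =78412 /705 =111.22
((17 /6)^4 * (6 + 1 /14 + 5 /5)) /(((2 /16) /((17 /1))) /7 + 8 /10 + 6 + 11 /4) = 7099285 /148788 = 47.71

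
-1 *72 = -72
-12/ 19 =-0.63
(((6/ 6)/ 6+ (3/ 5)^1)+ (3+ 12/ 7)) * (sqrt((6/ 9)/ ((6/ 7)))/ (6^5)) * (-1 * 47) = -54097 * sqrt(7)/ 4898880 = -0.03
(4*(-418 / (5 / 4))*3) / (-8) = 501.60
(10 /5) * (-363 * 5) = -3630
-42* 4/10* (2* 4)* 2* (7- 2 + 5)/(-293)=2688/293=9.17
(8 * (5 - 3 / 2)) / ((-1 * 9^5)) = -28 / 59049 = -0.00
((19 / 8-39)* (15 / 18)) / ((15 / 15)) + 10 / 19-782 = -740539 / 912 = -811.99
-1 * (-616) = 616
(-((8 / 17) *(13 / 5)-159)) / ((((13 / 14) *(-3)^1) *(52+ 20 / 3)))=-0.97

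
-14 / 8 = -7 / 4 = -1.75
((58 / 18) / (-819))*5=-0.02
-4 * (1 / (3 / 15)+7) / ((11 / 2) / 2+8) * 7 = -1344 / 43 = -31.26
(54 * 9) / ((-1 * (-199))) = 486 / 199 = 2.44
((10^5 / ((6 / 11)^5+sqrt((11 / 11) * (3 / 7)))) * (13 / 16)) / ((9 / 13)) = -342941999400000 / 25796336857+27396404734806250 * sqrt(21) / 696501095139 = 166958.34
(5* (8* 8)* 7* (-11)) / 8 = -3080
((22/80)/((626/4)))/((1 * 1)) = 11/6260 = 0.00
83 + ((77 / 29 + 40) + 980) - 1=32035 / 29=1104.66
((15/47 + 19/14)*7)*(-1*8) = -4412/47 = -93.87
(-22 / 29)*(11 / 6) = -121 / 87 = -1.39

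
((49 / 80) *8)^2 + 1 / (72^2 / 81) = 38441 / 1600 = 24.03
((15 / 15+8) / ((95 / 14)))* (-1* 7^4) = -302526 / 95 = -3184.48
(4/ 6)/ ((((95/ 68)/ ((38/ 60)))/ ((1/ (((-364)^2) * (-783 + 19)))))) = -17/ 5694015600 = -0.00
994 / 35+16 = 222 / 5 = 44.40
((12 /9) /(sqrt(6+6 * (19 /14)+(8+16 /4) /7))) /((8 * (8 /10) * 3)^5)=3125 * sqrt(777) /678797770752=0.00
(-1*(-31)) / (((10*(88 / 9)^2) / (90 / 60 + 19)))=102951 / 154880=0.66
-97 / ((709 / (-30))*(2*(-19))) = -1455 / 13471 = -0.11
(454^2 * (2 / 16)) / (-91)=-51529 / 182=-283.13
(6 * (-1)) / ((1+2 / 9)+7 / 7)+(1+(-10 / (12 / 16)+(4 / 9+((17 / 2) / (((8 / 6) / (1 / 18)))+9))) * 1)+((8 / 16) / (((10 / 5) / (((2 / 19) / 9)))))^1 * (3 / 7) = -501157 / 95760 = -5.23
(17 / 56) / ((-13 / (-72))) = 1.68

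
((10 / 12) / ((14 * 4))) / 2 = 5 / 672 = 0.01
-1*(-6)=6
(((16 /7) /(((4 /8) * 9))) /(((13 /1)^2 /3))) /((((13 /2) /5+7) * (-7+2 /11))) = -704 /4418505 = -0.00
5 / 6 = 0.83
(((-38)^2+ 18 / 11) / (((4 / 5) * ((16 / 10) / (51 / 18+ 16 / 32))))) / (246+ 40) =993875 / 75504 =13.16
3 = 3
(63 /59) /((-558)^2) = 7 /2041164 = 0.00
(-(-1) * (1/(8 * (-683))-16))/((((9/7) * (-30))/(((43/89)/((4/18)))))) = 5262985/5835552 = 0.90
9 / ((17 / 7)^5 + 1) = 0.11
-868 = -868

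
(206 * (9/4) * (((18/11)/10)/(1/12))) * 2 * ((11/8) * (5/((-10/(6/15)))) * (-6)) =75087/25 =3003.48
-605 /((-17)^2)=-605 /289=-2.09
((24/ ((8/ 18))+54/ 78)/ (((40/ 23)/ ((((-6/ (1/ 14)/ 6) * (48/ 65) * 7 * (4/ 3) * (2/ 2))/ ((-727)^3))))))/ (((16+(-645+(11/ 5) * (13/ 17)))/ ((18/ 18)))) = -36325464/ 2885460421647245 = -0.00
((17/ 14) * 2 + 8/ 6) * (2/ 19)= 158/ 399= 0.40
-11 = -11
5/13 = 0.38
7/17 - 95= -1608/17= -94.59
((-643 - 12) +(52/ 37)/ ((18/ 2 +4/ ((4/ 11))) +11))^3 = -423959110024766337/ 1509003523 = -280953028.65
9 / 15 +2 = 13 / 5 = 2.60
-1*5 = -5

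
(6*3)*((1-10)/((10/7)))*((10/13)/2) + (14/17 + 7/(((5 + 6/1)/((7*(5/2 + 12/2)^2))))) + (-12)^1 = 2596785/9724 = 267.05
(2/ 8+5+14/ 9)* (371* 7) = 636265/ 36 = 17674.03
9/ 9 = 1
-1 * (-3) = 3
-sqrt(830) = -28.81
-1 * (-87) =87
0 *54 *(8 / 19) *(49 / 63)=0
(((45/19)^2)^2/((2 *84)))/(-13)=-1366875/94873688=-0.01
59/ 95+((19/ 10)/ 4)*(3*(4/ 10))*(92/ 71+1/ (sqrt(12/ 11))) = 19*sqrt(33)/ 200+45854/ 33725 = 1.91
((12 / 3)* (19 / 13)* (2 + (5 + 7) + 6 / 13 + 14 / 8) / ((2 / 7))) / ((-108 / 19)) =-710087 / 12168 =-58.36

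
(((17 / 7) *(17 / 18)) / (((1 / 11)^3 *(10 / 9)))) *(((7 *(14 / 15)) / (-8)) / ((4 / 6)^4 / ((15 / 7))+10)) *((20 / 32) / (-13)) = 218101653 / 20403968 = 10.69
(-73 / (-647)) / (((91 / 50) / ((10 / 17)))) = 0.04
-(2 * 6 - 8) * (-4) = 16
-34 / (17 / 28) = -56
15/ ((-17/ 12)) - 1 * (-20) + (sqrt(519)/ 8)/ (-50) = 160/ 17 - sqrt(519)/ 400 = 9.35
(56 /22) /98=2 /77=0.03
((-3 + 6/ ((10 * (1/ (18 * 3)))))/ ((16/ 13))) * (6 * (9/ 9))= 143.32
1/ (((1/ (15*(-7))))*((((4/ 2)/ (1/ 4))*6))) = -35/ 16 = -2.19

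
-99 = -99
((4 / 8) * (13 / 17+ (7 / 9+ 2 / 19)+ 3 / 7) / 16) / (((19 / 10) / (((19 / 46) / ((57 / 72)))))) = 9185 / 515508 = 0.02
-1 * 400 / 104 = -50 / 13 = -3.85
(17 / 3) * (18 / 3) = 34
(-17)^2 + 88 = 377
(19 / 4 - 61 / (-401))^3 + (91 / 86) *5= 21843033326381 / 177452265152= 123.09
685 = 685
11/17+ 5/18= 283/306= 0.92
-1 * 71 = -71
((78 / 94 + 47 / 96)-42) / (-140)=183551 / 631680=0.29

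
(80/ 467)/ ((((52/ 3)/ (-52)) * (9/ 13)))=-1040/ 1401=-0.74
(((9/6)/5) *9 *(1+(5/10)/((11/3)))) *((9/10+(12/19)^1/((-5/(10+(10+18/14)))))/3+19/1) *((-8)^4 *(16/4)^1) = 1353480192/1463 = 925140.25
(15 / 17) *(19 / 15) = 19 / 17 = 1.12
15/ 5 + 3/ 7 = 3.43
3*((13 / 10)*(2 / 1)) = 39 / 5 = 7.80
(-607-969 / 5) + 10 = -3954 / 5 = -790.80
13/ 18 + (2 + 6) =8.72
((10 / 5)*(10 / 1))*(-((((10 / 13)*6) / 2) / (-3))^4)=-200000 / 28561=-7.00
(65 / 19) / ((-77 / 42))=-390 / 209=-1.87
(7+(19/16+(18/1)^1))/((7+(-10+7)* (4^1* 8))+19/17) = -7123/23904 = -0.30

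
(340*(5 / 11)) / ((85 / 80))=1600 / 11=145.45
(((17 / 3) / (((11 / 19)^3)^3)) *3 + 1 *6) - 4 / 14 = 2332.18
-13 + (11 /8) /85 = -8829 /680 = -12.98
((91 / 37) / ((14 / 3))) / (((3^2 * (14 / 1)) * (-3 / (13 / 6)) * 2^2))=-169 / 223776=-0.00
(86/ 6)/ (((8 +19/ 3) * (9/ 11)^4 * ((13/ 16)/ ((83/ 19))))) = 19443248/ 1620567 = 12.00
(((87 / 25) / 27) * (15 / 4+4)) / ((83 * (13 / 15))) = 899 / 64740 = 0.01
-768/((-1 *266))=2.89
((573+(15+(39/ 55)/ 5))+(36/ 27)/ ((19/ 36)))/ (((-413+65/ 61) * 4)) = -62753567/ 175058400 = -0.36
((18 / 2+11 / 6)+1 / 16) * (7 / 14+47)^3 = 448407125 / 384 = 1167726.89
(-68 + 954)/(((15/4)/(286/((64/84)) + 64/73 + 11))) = 6679111/73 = 91494.67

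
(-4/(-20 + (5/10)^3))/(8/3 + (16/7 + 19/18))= 0.03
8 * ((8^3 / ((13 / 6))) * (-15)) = -368640 / 13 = -28356.92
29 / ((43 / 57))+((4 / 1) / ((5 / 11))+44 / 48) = 124249 / 2580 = 48.16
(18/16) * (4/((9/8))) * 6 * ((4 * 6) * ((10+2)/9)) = 768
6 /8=3 /4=0.75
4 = 4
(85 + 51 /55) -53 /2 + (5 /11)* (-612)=-24063 /110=-218.75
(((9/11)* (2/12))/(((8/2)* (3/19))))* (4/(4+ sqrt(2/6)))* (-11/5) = -0.42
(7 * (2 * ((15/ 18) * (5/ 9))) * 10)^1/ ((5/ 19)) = 6650/ 27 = 246.30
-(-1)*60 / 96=5 / 8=0.62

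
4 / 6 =2 / 3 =0.67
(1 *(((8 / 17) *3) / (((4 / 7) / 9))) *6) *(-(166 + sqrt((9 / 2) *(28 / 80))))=-376488 / 17 -1701 *sqrt(70) / 85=-22313.78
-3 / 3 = -1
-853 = -853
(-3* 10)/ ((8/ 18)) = -135/ 2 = -67.50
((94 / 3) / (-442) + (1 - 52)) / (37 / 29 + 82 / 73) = -42340 / 1989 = -21.29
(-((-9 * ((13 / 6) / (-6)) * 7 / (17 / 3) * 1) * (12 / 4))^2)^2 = 449920319121 / 21381376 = 21042.63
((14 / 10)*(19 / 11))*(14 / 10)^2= 6517 / 1375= 4.74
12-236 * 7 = -1640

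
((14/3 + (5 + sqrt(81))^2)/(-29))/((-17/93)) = 18662/493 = 37.85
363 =363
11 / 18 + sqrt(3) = 2.34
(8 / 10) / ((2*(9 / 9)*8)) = 0.05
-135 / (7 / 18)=-2430 / 7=-347.14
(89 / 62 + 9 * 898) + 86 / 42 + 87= 10640573 / 1302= 8172.48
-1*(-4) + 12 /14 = 34 /7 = 4.86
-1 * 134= -134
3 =3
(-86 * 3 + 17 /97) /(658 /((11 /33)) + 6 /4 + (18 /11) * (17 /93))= -17056138 /130707015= -0.13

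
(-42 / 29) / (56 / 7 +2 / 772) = -16212 / 89581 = -0.18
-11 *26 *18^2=-92664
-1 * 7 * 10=-70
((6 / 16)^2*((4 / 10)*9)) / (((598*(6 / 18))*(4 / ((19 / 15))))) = 1539 / 1913600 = 0.00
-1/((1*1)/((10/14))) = -5/7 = -0.71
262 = 262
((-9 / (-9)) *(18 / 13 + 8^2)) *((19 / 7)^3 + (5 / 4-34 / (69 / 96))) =-26881675 / 15778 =-1703.74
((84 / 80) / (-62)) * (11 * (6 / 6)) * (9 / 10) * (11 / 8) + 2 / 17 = -190373 / 1686400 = -0.11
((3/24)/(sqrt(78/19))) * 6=sqrt(1482)/104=0.37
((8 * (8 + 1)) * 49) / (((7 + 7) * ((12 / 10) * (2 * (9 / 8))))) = 280 / 3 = 93.33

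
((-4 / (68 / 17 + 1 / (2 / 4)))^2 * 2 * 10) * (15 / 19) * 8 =3200 / 57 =56.14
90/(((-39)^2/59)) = 590/169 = 3.49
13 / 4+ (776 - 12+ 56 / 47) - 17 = 141271 / 188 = 751.44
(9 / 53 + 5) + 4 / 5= 5.97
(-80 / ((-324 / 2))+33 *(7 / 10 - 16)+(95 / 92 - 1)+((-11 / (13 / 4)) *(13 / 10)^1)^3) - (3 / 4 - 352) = -55495874 / 232875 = -238.31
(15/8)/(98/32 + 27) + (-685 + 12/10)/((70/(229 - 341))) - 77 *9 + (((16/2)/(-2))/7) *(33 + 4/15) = 96498097/252525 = 382.13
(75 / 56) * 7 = 75 / 8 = 9.38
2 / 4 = 1 / 2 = 0.50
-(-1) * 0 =0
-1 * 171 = -171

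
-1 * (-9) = 9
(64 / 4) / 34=8 / 17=0.47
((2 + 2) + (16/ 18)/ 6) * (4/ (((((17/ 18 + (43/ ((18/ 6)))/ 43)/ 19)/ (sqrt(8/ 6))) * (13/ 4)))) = 136192 * sqrt(3)/ 2691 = 87.66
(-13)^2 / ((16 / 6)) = 507 / 8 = 63.38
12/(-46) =-0.26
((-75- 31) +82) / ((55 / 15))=-6.55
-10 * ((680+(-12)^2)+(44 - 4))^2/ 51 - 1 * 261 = -2492757/ 17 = -146632.76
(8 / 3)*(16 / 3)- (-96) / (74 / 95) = 45776 / 333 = 137.47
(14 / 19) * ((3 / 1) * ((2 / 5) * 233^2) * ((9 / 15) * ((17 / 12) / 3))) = 6460391 / 475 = 13600.82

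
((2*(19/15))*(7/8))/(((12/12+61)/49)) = 6517/3720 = 1.75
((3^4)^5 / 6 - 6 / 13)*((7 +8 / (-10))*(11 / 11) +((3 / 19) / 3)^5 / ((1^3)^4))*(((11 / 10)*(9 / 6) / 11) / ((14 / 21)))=5219025662093901147 / 6437857400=810677425.40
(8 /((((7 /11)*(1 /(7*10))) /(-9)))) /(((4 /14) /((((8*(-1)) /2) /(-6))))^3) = -301840 /3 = -100613.33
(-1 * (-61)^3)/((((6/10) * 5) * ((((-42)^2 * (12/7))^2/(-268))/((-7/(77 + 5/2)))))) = 15207727/77892192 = 0.20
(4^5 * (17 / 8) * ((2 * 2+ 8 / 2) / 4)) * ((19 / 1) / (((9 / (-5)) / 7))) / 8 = -361760 / 9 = -40195.56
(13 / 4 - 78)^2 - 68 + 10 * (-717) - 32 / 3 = -79733 / 48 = -1661.10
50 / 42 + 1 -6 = -80 / 21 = -3.81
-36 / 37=-0.97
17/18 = 0.94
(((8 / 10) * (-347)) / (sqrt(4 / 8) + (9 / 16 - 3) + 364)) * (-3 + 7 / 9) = 513893120 / 301194873 - 710656 * sqrt(2) / 301194873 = 1.70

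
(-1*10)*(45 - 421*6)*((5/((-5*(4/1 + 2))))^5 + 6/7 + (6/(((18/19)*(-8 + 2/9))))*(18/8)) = -31354051/1296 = -24192.94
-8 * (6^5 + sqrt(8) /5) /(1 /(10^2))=-6220800-320 * sqrt(2)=-6221252.55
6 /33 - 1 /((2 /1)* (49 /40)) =-122 /539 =-0.23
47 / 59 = 0.80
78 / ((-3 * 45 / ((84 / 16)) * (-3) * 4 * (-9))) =-91 / 3240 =-0.03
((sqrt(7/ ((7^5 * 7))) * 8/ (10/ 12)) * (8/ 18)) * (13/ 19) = 832 * sqrt(7)/ 97755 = 0.02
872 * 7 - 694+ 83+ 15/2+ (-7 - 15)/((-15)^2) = 2475181/450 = 5500.40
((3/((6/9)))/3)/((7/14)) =3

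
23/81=0.28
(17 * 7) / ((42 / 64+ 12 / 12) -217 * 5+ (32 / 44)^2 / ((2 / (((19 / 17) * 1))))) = -7833056 / 71290563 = -0.11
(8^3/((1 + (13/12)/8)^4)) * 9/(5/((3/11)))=1174136684544/7763698855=151.23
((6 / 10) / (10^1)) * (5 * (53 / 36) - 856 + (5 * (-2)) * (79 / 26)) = -411383 / 7800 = -52.74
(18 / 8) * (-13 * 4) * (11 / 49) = -1287 / 49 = -26.27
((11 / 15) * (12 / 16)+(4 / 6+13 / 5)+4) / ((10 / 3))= 469 / 200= 2.34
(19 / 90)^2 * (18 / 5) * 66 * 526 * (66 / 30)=22976206 / 1875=12253.98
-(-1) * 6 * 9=54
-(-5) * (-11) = -55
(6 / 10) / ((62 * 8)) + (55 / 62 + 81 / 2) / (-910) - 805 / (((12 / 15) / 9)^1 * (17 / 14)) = -28613572847 / 3836560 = -7458.13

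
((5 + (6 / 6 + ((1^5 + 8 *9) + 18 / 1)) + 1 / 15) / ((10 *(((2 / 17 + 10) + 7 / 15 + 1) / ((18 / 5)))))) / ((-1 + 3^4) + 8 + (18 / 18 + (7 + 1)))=15912 / 511675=0.03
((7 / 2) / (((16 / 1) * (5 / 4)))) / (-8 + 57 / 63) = -147 / 5960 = -0.02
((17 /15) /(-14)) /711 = -0.00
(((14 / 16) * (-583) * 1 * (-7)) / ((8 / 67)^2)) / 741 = 128237263 / 379392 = 338.01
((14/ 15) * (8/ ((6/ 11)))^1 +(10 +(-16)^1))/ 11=346/ 495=0.70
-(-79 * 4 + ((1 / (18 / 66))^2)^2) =10955 / 81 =135.25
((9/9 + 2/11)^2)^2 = 28561/14641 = 1.95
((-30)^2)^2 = 810000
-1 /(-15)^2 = -1 /225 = -0.00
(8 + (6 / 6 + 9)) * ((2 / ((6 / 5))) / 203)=30 / 203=0.15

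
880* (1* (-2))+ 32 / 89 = -156608 / 89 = -1759.64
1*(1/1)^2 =1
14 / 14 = 1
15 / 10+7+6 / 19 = 335 / 38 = 8.82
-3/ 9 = -1/ 3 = -0.33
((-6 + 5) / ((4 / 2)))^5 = -0.03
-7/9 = -0.78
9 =9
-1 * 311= -311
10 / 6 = 5 / 3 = 1.67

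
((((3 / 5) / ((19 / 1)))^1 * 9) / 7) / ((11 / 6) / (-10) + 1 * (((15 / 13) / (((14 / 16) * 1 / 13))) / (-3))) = -324 / 47063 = -0.01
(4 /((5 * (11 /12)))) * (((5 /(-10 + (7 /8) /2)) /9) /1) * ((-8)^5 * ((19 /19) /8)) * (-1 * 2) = -2097152 /5049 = -415.36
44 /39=1.13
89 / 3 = 29.67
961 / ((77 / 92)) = 88412 / 77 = 1148.21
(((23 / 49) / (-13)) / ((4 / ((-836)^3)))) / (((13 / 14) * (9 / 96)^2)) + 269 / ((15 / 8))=34402240694728 / 53235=646233506.05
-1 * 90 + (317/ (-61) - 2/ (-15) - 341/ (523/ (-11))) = -42059944/ 478545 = -87.89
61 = 61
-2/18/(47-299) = 1/2268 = 0.00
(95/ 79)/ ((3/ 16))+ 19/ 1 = 6023/ 237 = 25.41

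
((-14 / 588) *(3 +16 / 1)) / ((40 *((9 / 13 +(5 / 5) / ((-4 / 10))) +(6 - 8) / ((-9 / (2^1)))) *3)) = 0.00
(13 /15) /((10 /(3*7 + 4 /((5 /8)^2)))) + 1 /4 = 22181 /7500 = 2.96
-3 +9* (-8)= -75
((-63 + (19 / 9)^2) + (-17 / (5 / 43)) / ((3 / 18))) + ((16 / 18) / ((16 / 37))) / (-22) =-16676609 / 17820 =-935.84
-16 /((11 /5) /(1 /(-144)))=5 /99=0.05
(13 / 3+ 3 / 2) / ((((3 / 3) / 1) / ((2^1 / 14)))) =5 / 6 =0.83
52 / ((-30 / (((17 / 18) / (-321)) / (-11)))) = -221 / 476685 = -0.00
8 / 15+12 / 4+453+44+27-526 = 1.53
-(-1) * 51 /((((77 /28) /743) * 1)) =13779.27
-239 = -239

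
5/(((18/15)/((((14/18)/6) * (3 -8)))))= -875/324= -2.70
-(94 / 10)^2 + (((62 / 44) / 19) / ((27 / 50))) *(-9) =-1404418 / 15675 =-89.60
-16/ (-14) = 8/ 7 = 1.14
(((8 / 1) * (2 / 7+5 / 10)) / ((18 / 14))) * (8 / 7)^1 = 352 / 63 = 5.59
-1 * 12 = -12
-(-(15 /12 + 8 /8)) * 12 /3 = 9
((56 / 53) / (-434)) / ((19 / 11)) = -44 / 31217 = -0.00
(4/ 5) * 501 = 2004/ 5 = 400.80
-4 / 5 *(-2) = 8 / 5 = 1.60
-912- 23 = -935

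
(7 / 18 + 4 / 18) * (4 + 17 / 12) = 715 / 216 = 3.31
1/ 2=0.50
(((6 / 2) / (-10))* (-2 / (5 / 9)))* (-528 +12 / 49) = -139644 / 245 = -569.98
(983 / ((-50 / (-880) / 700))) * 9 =108995040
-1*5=-5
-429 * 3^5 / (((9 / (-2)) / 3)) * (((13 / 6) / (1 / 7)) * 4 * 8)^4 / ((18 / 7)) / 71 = 4498622772740096 / 213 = 21120294707699.98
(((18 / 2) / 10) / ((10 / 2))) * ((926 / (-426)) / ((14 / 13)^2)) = -234741 / 695800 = -0.34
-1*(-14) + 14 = 28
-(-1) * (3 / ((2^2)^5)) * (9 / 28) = 27 / 28672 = 0.00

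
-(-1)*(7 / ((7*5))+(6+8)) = 14.20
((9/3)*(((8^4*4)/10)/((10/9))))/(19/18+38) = 1990656/17575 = 113.27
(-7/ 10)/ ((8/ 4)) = -7/ 20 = -0.35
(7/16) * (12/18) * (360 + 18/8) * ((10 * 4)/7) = 2415/4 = 603.75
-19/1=-19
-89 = -89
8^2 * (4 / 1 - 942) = -60032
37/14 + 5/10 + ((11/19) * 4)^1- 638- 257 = -118309/133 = -889.54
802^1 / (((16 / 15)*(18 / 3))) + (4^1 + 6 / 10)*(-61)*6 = -124663 / 80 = -1558.29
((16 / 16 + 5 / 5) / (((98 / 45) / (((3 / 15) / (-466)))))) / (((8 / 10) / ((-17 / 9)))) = 85 / 91336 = 0.00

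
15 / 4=3.75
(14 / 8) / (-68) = -7 / 272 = -0.03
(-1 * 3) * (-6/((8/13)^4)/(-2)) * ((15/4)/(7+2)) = -428415/16384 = -26.15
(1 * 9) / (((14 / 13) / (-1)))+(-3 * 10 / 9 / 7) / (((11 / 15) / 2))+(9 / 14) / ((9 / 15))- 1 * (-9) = 32 / 77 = 0.42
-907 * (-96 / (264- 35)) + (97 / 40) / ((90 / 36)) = 381.20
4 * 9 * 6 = 216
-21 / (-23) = 21 / 23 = 0.91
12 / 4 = 3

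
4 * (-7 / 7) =-4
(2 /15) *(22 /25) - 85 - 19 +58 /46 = -885113 /8625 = -102.62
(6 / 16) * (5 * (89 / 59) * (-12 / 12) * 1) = -1335 / 472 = -2.83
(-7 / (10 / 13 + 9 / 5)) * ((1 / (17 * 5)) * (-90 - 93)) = 16653 / 2839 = 5.87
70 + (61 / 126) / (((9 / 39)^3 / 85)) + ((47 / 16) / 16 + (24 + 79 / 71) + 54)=108141301069 / 30917376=3497.75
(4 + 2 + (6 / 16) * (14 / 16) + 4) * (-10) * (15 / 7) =-49575 / 224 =-221.32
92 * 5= 460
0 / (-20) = 0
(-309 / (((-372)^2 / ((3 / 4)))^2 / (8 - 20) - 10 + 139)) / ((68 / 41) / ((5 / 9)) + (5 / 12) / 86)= 7263560 / 199416377932583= 0.00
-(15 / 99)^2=-25 / 1089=-0.02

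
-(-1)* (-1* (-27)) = 27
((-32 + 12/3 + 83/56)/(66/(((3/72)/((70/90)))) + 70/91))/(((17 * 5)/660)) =-212355/1271396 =-0.17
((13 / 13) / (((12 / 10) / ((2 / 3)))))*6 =10 / 3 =3.33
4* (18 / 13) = 72 / 13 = 5.54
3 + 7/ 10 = 37/ 10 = 3.70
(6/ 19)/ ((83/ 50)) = 300/ 1577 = 0.19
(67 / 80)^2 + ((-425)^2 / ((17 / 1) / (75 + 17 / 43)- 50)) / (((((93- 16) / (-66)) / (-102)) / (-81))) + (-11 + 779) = 185789119341059687 / 7229331200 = 25699350.91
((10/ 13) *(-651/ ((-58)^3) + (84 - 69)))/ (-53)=-0.22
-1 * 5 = -5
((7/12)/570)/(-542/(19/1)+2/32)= -0.00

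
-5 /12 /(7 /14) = -5 /6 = -0.83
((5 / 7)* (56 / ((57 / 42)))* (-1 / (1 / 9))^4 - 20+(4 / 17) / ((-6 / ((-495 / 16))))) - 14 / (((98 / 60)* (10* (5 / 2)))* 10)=87436497121 / 452200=193358.02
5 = 5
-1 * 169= -169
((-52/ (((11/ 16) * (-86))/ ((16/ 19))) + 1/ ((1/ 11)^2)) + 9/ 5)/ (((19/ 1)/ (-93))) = -516270714/ 853765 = -604.70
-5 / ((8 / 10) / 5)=-125 / 4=-31.25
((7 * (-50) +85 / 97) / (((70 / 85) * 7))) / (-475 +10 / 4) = 115141 / 898317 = 0.13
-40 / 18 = -2.22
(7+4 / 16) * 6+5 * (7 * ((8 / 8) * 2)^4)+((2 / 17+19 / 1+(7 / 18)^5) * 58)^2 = 317617714971837073945 / 257966257123584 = 1231237.44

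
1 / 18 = 0.06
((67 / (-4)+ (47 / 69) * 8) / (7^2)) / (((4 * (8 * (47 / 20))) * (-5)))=3119 / 5085024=0.00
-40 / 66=-20 / 33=-0.61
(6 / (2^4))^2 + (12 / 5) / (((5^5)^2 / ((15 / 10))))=439454277 / 3125000000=0.14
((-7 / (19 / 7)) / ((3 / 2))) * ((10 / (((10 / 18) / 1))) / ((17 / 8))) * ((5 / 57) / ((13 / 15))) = -117600 / 79781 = -1.47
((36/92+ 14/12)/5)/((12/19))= 817/1656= 0.49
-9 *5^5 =-28125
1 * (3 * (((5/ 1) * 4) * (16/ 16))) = 60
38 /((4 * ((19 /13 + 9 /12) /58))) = 249.15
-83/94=-0.88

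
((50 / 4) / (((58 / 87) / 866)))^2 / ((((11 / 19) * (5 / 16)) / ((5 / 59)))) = 80151547500 / 649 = 123500073.19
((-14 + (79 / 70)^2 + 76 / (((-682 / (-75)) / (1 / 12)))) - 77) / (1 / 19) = -2826439411 / 1670900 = -1691.57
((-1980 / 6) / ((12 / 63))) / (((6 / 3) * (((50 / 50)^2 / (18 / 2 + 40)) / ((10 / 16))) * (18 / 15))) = -1414875 / 64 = -22107.42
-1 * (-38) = 38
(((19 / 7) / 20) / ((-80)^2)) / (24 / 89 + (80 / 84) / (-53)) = 0.00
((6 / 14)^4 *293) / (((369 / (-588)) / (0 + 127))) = -4018788 / 2009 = -2000.39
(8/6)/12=1/9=0.11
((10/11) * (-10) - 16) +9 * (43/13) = 669/143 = 4.68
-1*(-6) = 6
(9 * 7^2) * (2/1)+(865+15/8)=13991/8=1748.88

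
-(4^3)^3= -262144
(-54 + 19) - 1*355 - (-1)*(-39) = -429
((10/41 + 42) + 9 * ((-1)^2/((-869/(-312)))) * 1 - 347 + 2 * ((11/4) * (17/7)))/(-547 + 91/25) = 3593493875/6775780704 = 0.53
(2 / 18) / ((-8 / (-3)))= 1 / 24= 0.04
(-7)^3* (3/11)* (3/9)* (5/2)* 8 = -6860/11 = -623.64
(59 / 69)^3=205379 / 328509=0.63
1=1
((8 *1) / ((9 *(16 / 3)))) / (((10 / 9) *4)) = 0.04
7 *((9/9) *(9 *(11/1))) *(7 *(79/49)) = 7821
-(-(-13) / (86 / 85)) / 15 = -221 / 258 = -0.86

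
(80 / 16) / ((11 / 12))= 60 / 11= 5.45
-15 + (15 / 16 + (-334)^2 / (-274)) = -923273 / 2192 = -421.20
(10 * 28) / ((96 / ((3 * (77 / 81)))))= 2695 / 324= 8.32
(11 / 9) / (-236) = -11 / 2124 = -0.01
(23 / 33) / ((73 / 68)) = 1564 / 2409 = 0.65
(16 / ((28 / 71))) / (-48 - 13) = -284 / 427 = -0.67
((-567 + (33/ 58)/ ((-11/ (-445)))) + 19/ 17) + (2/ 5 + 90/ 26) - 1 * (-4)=-34288379/ 64090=-535.00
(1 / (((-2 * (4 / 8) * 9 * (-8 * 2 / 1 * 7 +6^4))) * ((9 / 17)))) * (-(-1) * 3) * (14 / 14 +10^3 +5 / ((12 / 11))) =-205139 / 383616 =-0.53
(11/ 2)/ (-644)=-11/ 1288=-0.01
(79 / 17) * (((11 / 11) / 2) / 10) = 79 / 340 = 0.23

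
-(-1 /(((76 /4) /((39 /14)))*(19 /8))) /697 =156 /1761319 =0.00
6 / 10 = 3 / 5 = 0.60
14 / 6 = 7 / 3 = 2.33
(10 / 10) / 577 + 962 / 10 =277542 / 2885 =96.20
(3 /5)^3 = 27 /125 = 0.22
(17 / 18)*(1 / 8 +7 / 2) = 493 / 144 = 3.42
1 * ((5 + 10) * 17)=255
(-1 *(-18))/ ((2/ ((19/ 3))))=57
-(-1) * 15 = 15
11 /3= 3.67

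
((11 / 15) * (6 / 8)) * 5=11 / 4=2.75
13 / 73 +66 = 4831 / 73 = 66.18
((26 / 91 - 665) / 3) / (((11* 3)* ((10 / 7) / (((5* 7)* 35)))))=-11515 / 2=-5757.50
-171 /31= -5.52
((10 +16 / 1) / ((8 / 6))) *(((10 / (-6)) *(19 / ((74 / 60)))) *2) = -37050 / 37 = -1001.35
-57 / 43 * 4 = -228 / 43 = -5.30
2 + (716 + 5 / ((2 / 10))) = 743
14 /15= 0.93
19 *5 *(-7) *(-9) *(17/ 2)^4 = 499873185/ 16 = 31242074.06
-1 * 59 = -59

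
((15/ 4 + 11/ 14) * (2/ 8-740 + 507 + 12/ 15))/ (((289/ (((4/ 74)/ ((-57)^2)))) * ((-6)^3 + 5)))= 0.00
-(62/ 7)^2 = -3844/ 49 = -78.45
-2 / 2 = -1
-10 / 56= -5 / 28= -0.18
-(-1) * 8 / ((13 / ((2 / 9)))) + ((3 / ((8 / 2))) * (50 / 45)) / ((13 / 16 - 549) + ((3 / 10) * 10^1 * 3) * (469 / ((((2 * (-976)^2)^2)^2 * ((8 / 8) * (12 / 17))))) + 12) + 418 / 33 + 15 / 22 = 980646020855630908441092637809287 / 72728351387107427575384480452078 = 13.48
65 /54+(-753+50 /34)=-688799 /918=-750.33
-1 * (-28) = 28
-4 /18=-2 /9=-0.22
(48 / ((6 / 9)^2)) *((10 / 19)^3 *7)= 110.22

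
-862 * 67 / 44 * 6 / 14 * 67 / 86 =-5804277 / 13244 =-438.26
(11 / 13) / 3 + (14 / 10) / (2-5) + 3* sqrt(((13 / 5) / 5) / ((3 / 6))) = -12 / 65 + 3* sqrt(26) / 5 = 2.87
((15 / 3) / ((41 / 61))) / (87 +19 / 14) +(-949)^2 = 45675785187 / 50717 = 900601.08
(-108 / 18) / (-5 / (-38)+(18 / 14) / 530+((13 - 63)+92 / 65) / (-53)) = -5.71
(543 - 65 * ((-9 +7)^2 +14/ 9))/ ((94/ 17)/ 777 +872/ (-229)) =-1650565819/ 34490166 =-47.86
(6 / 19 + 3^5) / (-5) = -4623 / 95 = -48.66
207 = 207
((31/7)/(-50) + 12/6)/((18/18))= 669/350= 1.91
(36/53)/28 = 9/371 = 0.02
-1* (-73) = 73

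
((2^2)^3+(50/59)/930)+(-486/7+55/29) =-3933164/1113861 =-3.53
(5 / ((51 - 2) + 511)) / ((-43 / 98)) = -7 / 344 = -0.02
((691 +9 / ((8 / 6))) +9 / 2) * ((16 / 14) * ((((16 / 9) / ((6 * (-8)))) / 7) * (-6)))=25.48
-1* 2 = -2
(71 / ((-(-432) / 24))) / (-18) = -0.22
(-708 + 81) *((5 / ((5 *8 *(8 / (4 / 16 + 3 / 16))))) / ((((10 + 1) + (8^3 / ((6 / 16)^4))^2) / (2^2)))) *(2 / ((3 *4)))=-9598743 / 2251799850636800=-0.00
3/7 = 0.43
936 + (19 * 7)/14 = 1891/2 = 945.50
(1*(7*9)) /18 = 7 /2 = 3.50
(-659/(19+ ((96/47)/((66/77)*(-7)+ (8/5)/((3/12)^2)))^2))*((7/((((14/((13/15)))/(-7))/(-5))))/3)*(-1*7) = 1226.73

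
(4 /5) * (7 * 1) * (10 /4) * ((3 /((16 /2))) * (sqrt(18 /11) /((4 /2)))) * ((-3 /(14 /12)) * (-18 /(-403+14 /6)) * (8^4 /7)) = -2239488 * sqrt(22) /46277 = -226.98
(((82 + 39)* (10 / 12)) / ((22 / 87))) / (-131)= -1595 / 524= -3.04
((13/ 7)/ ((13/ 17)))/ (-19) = -17/ 133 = -0.13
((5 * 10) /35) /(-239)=-10 /1673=-0.01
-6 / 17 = -0.35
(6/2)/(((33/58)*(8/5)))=145/44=3.30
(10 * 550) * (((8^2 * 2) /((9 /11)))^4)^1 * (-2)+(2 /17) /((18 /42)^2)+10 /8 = -2939762306448564547 /446148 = -6589208752361.47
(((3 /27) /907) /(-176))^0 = 1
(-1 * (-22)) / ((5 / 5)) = 22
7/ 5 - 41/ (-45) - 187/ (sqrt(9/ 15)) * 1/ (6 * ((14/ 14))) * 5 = 104/ 45 - 935 * sqrt(15)/ 18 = -198.87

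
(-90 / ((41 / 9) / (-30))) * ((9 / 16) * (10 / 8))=273375 / 656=416.73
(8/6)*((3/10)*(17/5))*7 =238/25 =9.52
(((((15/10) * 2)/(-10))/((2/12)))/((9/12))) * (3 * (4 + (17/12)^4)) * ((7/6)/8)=-233051/27648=-8.43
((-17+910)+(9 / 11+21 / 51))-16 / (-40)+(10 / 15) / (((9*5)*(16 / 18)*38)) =894.63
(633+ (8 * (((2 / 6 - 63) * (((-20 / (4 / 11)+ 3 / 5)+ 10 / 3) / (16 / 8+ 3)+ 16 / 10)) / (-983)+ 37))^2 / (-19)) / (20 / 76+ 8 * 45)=-3571420514541781 / 334846315378125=-10.67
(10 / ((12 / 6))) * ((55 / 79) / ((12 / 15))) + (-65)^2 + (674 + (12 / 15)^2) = 38741531 / 7900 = 4903.99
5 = 5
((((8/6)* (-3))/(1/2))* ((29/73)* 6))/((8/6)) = -1044/73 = -14.30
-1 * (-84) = 84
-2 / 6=-1 / 3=-0.33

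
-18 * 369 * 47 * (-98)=30593052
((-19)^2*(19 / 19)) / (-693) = -361 / 693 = -0.52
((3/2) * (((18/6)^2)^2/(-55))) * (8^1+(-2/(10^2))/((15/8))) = -17.65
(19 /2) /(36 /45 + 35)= 95 /358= 0.27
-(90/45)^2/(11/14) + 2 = -34/11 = -3.09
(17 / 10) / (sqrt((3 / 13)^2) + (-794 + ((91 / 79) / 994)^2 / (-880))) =-2447404854752 / 1142749805259477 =-0.00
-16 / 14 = -8 / 7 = -1.14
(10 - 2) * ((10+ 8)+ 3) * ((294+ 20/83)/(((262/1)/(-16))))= -32823168/10873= -3018.78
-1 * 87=-87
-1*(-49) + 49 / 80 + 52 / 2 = 6049 / 80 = 75.61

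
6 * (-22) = -132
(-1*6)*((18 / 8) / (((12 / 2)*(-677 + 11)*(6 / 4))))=1 / 444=0.00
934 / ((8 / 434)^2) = 21990563 / 8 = 2748820.38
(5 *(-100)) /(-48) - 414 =-4843 /12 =-403.58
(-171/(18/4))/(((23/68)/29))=-74936/23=-3258.09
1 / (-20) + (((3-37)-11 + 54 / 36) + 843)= 15989 / 20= 799.45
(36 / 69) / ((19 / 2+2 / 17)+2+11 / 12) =2448 / 58811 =0.04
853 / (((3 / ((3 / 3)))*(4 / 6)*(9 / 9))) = 853 / 2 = 426.50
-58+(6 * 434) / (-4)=-709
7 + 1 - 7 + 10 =11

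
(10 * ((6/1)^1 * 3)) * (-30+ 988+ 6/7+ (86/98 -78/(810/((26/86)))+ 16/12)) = 1093450856/6321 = 172987.00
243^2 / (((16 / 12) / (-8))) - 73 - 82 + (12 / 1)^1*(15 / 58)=-10278931 / 29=-354445.90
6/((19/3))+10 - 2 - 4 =94/19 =4.95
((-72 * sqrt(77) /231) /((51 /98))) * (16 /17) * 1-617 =-617-1792 * sqrt(77) /3179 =-621.95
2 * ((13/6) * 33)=143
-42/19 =-2.21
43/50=0.86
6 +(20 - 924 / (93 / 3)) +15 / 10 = -143 / 62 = -2.31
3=3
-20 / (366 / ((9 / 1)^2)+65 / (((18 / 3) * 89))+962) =-96120 / 4645673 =-0.02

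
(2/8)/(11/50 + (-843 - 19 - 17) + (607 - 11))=-25/28278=-0.00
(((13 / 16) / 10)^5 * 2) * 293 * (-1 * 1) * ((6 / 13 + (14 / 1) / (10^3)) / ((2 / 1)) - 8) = 844444151057 / 52428800000000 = 0.02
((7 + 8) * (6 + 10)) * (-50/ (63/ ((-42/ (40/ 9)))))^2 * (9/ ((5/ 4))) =97200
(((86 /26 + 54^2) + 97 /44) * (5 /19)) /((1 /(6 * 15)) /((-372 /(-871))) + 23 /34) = 1094.43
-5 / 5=-1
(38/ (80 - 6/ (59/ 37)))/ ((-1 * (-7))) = 0.07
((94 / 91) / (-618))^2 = 0.00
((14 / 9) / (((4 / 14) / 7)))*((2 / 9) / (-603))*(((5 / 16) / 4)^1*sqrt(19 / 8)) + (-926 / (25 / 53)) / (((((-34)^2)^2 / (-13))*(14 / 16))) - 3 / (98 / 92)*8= -2302946551 / 102313225 - 1715*sqrt(38) / 6251904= -22.51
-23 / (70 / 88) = -1012 / 35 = -28.91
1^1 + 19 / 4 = 23 / 4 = 5.75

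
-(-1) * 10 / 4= 5 / 2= 2.50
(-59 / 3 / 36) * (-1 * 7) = 413 / 108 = 3.82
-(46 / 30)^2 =-529 / 225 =-2.35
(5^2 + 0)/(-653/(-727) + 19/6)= 109050/17731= 6.15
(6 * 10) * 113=6780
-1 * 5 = -5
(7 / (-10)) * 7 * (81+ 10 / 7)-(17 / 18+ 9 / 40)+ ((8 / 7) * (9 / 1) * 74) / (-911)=-186368821 / 459144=-405.90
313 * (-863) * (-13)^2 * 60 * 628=-1720096182480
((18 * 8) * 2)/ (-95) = -288/ 95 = -3.03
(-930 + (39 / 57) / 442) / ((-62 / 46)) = 13817917 / 20026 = 690.00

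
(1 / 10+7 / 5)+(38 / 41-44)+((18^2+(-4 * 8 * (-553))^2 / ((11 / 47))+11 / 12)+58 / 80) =72412455089627 / 54120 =1337998061.52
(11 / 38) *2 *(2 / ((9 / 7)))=154 / 171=0.90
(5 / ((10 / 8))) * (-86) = -344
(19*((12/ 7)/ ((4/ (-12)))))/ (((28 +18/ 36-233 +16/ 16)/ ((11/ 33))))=456/ 2849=0.16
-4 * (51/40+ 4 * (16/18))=-1739/90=-19.32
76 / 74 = 38 / 37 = 1.03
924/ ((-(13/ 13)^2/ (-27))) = 24948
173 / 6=28.83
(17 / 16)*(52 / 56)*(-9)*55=-109395 / 224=-488.37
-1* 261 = -261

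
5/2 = 2.50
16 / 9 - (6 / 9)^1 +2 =28 / 9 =3.11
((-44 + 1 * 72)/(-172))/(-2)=7/86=0.08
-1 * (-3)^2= -9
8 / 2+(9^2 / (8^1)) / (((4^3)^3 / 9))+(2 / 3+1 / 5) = 153103031 / 31457280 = 4.87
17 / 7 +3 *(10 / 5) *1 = 59 / 7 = 8.43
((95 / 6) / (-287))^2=0.00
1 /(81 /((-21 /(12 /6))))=-7 /54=-0.13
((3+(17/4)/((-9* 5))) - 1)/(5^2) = 343/4500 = 0.08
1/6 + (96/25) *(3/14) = 0.99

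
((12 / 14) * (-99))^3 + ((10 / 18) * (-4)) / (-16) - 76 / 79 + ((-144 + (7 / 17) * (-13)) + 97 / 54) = -30406368309467 / 49750092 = -611182.15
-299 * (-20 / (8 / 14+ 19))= 41860 / 137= 305.55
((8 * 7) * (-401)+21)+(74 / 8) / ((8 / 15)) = -717365 / 32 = -22417.66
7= 7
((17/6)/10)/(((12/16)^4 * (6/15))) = 2.24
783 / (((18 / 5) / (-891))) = -387585 / 2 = -193792.50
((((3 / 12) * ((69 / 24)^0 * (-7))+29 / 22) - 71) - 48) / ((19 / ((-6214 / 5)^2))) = -10145774899 / 1045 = -9708875.50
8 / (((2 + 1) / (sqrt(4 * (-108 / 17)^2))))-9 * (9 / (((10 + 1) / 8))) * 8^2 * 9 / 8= -786816 / 187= -4207.57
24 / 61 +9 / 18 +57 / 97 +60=727567 / 11834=61.48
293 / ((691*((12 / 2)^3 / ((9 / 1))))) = 0.02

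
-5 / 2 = -2.50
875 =875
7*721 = 5047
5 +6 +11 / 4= 55 / 4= 13.75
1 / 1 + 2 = 3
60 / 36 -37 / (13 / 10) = -1045 / 39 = -26.79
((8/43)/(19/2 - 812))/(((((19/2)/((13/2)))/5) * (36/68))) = -3536/2360313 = -0.00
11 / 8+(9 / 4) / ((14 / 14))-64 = -483 / 8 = -60.38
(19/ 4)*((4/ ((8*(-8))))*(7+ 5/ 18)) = -2489/ 1152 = -2.16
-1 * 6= -6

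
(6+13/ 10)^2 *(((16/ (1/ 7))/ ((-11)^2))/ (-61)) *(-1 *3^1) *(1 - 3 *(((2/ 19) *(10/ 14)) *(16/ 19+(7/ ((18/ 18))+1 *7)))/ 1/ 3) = -18736764/ 66613525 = -0.28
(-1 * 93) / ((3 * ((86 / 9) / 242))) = -33759 / 43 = -785.09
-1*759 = -759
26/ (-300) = -13/ 150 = -0.09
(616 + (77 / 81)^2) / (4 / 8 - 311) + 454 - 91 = 1470905293 / 4074381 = 361.01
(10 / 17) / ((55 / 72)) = 144 / 187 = 0.77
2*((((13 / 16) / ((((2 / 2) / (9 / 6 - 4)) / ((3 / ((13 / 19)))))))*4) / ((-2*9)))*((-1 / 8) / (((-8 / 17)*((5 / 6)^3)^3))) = 2119203 / 390625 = 5.43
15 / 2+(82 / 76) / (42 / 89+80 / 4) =522919 / 69236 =7.55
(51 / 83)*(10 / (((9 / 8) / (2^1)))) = 2720 / 249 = 10.92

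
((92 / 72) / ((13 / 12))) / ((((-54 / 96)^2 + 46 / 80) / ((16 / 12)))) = 235520 / 133497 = 1.76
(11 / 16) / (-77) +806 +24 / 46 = 2077577 / 2576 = 806.51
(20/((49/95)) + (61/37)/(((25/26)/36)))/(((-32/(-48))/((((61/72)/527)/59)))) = 69466861/16911482700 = 0.00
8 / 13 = 0.62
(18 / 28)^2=81 / 196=0.41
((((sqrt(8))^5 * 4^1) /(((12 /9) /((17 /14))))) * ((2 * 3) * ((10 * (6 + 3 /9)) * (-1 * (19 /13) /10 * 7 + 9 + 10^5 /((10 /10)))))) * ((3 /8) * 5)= 46987963046.91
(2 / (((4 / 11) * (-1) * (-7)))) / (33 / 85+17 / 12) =5610 / 12887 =0.44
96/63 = 32/21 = 1.52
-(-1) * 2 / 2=1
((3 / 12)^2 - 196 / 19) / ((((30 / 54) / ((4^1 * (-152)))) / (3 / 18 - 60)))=-3357009 / 5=-671401.80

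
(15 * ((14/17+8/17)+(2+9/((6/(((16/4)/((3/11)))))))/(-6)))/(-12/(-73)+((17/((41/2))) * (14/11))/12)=-68150610/423691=-160.85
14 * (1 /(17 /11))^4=204974 /83521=2.45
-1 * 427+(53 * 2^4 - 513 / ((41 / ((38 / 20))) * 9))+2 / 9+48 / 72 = 1547023 / 3690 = 419.25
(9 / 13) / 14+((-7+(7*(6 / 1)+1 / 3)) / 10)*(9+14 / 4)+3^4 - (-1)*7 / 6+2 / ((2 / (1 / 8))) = 276293 / 2184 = 126.51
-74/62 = -37/31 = -1.19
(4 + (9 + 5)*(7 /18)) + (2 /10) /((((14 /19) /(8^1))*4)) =3146 /315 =9.99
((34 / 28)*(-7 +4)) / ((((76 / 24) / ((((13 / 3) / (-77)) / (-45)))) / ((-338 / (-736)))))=-37349 / 56530320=-0.00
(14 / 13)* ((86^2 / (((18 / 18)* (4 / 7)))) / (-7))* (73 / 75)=-1889678 / 975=-1938.13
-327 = -327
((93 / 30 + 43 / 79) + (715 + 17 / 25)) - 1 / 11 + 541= 54757141 / 43450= 1260.23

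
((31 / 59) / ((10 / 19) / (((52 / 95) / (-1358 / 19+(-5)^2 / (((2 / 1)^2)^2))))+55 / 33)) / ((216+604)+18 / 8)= -226176 / 23203349785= -0.00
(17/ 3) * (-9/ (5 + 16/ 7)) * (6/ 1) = -42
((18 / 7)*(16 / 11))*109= 31392 / 77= 407.69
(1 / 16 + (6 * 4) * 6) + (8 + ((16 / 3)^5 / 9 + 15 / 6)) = 22185667 / 34992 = 634.02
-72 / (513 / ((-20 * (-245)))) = -39200 / 57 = -687.72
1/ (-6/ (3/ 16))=-1/ 32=-0.03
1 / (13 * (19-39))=-1 / 260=-0.00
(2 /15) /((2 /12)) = 4 /5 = 0.80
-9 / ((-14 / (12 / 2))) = 27 / 7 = 3.86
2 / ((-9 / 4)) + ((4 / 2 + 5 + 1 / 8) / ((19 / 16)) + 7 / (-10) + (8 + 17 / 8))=5233 / 360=14.54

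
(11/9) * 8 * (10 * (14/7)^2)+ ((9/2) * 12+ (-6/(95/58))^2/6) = 36335806/81225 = 447.35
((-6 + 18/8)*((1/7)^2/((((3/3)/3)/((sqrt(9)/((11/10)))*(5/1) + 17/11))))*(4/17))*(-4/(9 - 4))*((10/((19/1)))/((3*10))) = 2004/174097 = 0.01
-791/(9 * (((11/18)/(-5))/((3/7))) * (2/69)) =116955/11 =10632.27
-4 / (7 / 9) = -36 / 7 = -5.14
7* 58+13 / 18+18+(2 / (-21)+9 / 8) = 214579 / 504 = 425.75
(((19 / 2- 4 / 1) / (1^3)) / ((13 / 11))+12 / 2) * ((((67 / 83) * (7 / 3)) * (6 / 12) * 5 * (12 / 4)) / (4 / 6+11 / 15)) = 463975 / 4316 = 107.50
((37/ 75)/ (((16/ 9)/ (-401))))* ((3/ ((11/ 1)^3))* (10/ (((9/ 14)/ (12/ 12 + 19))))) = -103859/ 1331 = -78.03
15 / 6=5 / 2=2.50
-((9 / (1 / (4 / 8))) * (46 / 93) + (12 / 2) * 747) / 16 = -139011 / 496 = -280.26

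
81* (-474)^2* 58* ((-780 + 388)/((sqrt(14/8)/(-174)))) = 54423439690115.59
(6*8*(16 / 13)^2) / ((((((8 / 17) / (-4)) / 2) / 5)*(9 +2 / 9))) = -9400320 / 14027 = -670.16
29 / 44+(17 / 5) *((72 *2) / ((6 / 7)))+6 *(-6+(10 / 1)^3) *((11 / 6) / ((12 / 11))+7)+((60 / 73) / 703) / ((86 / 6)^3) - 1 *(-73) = 141152578082915881 / 2692945023780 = 52415.69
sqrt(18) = 3 * sqrt(2) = 4.24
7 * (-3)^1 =-21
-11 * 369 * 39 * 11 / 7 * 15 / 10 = -5223933 / 14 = -373138.07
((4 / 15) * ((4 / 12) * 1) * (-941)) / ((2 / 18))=-3764 / 5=-752.80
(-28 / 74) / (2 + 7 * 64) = -7 / 8325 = -0.00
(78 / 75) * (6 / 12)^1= 13 / 25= 0.52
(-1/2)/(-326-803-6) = 1/2270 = 0.00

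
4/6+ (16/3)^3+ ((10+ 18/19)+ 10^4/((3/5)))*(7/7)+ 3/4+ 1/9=34536895/2052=16830.85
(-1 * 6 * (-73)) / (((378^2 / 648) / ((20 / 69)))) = 5840 / 10143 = 0.58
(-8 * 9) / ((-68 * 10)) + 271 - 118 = 13014 / 85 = 153.11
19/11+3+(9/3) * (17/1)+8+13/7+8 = 5666/77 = 73.58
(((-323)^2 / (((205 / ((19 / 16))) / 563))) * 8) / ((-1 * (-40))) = 1116007313 / 16400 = 68049.23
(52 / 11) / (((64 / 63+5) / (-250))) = -819000 / 4169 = -196.45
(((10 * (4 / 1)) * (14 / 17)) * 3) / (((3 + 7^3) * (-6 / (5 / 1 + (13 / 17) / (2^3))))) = -24255 / 99994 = -0.24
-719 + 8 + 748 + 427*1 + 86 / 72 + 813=46015 / 36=1278.19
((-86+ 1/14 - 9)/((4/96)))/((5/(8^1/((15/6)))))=-255168/175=-1458.10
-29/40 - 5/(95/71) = -3391/760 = -4.46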